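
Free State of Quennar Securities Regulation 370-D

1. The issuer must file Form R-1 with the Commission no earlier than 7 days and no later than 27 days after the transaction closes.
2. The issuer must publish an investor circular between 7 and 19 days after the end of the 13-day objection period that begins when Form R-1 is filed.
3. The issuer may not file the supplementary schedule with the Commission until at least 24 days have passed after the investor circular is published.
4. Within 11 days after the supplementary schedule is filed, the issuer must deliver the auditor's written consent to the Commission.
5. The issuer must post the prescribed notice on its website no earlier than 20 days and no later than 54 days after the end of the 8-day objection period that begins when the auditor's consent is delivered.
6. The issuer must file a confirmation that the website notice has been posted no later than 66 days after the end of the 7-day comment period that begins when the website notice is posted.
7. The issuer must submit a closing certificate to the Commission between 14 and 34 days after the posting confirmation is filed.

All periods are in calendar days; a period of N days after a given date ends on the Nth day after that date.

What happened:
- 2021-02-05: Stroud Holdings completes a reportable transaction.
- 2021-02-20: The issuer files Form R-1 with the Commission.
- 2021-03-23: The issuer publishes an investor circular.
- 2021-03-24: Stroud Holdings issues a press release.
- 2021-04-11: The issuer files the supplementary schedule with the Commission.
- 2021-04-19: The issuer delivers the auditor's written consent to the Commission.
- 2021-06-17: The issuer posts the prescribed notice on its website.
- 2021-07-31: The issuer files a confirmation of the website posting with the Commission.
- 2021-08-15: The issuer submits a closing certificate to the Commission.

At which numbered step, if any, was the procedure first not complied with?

(1) the permitted window runs from 2021-02-05 + 7 = 2021-02-12 to 2021-02-05 + 27 = 2021-03-04; 2021-02-20 falls inside that range.
(2) the permitted window runs from 2021-03-05 + 7 = 2021-03-12 to 2021-03-05 + 19 = 2021-03-24; 2021-03-23 falls inside that range.
(3) permitted from 2021-03-23 + 24 days = 2021-04-16 onward; done 2021-04-11 — 5 days too early.
No need to go further; step 3 was not satisfied.

Step 3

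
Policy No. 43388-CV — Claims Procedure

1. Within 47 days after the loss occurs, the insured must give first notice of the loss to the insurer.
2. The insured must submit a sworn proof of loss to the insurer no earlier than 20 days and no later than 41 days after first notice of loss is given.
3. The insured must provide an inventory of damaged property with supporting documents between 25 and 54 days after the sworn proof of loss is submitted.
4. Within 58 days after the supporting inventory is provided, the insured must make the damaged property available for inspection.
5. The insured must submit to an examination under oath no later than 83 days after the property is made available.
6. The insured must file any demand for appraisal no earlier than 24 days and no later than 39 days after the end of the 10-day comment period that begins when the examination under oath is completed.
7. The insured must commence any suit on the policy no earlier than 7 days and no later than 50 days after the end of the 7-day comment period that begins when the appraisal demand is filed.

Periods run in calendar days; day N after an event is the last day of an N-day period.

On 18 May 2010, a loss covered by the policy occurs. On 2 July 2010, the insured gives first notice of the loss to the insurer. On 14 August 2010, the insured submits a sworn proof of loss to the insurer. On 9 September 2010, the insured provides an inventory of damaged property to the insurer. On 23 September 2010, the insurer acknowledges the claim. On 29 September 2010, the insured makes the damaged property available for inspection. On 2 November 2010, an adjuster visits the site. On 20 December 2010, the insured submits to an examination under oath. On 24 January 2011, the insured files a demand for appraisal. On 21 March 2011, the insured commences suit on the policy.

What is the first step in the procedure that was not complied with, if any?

Step 2

Step 1 — counting 47 days from 18 May 2010 (when the loss occurs) gives a deadline of 4 July 2010; done 2 July 2010 — timely.
Step 2 — 20 and 41 days from 2 July 2010 (when first notice of loss is given) are 22 July 2010 and 12 August 2010 respectively; done 14 August 2010 — 2 days after the window closed.
Later steps need not be reached.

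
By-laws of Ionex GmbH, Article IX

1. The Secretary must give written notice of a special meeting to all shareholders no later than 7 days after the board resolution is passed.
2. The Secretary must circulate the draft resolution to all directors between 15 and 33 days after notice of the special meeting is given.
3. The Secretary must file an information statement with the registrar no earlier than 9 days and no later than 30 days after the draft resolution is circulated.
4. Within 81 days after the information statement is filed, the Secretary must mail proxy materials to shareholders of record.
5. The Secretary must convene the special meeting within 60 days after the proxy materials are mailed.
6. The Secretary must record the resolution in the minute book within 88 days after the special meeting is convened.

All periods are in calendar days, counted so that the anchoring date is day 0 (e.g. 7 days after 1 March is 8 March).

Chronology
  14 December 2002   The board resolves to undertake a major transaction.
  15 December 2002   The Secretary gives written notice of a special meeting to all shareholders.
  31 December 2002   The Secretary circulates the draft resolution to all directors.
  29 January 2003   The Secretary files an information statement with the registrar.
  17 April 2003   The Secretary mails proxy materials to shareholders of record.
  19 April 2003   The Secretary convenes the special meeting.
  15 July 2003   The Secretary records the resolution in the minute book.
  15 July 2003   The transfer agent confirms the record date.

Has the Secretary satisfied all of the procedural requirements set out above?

Yes

Step 1 — counting 7 days from 14 December 2002 (when the board resolution is passed) gives a deadline of 21 December 2002; 15 December 2002 is within that limit.
Step 2 — 15 and 33 days from 15 December 2002 (when notice of the special meeting is given) are 30 December 2002 and 17 January 2003 respectively; done 31 December 2002 — within the window.
Step 3 — 9 and 30 days from 31 December 2002 (when the draft resolution is circulated) are 9 January 2003 and 30 January 2003 respectively; done 29 January 2003, which is between those dates.
Step 4 — counting 81 days from 29 January 2003 (when the information statement is filed) gives a deadline of 20 April 2003; done 17 April 2003 — timely.
Step 5 — counting 60 days from 17 April 2003 (when the proxy materials are mailed) gives a deadline of 16 June 2003; 19 April 2003 is within that limit.
Step 6 — counting 88 days from 19 April 2003 (when the special meeting is convened) gives a deadline of 16 July 2003; completed 15 July 2003, before the deadline.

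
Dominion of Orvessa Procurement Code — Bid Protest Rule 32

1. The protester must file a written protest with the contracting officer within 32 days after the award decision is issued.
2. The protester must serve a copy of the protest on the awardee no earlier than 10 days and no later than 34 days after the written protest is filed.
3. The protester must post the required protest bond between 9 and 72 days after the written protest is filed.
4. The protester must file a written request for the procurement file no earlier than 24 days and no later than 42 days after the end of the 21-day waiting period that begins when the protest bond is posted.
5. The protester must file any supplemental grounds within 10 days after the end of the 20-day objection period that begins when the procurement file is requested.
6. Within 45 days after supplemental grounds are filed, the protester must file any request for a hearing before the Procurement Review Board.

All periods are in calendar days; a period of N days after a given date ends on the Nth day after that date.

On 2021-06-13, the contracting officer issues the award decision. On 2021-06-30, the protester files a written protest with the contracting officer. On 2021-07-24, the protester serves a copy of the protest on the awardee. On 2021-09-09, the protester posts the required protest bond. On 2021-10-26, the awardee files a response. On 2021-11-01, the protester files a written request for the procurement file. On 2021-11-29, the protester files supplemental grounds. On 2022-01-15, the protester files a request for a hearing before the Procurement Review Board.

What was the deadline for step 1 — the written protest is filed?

Step 1 runs from 2021-06-13, when the award decision is issued. 32 days after 2021-06-13 is 2021-07-15.

2021-07-15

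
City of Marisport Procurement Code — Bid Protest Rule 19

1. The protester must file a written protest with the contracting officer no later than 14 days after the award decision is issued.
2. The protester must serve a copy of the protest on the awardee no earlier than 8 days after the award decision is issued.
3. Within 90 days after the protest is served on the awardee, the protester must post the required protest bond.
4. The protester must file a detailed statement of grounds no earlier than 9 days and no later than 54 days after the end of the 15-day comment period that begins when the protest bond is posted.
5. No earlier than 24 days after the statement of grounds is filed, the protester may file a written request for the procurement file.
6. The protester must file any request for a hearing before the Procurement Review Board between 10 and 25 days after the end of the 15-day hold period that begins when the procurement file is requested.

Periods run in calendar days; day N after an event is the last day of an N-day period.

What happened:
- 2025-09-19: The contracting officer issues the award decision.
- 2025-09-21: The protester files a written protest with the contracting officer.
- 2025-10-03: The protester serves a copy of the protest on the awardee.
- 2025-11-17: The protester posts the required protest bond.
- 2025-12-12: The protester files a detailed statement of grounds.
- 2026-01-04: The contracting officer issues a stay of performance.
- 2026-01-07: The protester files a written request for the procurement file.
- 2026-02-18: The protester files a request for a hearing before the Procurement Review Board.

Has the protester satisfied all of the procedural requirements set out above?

No

(1) due by 2025-09-19 + 14 days = 2025-10-03; completed 2025-09-21, before the deadline.
(2) permitted from 2025-09-19 + 8 days = 2025-09-27 onward; done 2025-10-03 — permitted.
(3) due by 2025-10-03 + 90 days = 2026-01-01; 2025-11-17 is within that limit.
(4) the permitted window runs from 2025-12-02 + 9 = 2025-12-11 to 2025-12-02 + 54 = 2026-01-25; done 2025-12-12 — within the window.
(5) permitted from 2025-12-12 + 24 days = 2026-01-05 onward; 2026-01-07 is on or after that date.
(6) the permitted window runs from 2026-01-22 + 10 = 2026-02-01 to 2026-01-22 + 25 = 2026-02-16; 2026-02-18 is 2 days past the end of the window.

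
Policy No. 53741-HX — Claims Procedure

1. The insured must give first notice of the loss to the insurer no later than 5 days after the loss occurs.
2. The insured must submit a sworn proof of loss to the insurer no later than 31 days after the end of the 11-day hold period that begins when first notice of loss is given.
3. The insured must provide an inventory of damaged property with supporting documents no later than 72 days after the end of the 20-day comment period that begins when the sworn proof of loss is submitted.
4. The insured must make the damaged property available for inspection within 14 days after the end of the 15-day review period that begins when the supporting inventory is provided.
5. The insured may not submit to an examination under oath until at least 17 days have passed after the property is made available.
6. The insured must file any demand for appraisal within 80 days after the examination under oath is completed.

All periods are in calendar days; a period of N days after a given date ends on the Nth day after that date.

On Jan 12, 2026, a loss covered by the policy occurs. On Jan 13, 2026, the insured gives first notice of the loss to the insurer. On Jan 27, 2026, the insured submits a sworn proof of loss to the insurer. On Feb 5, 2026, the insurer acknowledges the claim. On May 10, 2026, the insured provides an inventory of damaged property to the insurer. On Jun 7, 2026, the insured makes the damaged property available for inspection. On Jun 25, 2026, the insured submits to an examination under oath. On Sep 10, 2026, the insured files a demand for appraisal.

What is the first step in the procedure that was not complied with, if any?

(1) due by Jan 12, 2026 + 5 days = Jan 17, 2026; done Jan 13, 2026 — timely.
(2) due by Jan 24, 2026 + 31 days = Feb 24, 2026; completed Jan 27, 2026, before the deadline.
(3) due by Feb 16, 2026 + 72 days = Apr 29, 2026; May 10, 2026 misses that deadline by 11 days.
Later steps need not be reached.

Step 3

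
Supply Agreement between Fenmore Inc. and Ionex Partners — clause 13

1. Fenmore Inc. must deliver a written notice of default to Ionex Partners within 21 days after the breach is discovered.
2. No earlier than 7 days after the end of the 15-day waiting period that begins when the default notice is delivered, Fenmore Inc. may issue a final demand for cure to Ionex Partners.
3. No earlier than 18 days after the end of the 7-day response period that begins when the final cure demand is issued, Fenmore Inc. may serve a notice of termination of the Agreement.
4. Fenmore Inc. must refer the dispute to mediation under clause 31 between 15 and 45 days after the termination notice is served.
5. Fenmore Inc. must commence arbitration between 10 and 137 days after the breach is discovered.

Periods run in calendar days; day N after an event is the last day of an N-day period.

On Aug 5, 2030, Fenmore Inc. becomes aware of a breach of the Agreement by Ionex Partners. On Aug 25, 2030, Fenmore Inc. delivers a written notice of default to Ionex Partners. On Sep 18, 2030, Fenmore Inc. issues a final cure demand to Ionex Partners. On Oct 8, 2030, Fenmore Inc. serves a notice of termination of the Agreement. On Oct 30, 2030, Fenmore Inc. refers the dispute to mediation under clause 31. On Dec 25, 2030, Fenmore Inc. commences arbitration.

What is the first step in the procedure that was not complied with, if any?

(1) due by Aug 5, 2030 + 21 days = Aug 26, 2030; done Aug 25, 2030 — timely.
(2) permitted from Sep 9, 2030 + 7 days = Sep 16, 2030 onward; done Sep 18, 2030 — permitted.
(3) permitted from Sep 25, 2030 + 18 days = Oct 13, 2030 onward; Oct 8, 2030 is 5 days before the earliest permitted date.

Step 3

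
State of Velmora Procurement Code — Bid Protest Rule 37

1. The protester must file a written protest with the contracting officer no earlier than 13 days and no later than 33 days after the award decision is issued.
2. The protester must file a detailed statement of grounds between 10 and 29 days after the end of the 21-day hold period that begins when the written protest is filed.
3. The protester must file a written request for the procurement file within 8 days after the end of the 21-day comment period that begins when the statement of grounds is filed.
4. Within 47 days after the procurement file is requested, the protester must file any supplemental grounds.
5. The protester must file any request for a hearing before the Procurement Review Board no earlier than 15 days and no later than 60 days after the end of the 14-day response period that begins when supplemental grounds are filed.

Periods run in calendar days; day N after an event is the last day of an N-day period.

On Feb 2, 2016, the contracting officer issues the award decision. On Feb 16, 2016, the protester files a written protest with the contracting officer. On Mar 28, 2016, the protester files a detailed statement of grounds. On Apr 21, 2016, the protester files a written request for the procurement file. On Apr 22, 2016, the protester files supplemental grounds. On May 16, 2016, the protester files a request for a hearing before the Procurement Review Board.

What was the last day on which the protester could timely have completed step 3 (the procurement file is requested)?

The statement of grounds is filed on Mar 28, 2016; the 21-day comment period therefore ends Apr 18, 2016, and step 3 runs from that date. 8 days after Apr 18, 2016 is Apr 26, 2016.

Apr 26, 2016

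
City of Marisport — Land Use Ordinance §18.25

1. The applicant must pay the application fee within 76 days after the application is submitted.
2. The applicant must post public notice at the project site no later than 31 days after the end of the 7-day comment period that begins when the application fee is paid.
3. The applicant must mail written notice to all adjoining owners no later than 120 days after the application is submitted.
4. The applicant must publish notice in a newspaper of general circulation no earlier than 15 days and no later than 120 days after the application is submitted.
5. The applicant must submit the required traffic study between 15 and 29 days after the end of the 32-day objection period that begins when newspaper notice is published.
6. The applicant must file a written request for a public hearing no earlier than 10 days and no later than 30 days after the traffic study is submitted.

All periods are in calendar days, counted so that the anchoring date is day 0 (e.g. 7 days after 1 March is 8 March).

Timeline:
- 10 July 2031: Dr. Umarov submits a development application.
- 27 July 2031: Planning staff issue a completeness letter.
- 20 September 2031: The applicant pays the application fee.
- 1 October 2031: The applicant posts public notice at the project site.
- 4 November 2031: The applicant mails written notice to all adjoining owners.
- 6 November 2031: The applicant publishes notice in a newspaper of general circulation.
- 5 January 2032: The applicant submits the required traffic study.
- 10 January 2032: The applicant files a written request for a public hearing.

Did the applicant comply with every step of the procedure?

Step 1 — counting 76 days from 10 July 2031 (when the application is submitted) gives a deadline of 24 September 2031; 20 September 2031 is within that limit.
Step 2 — counting 31 days from 27 September 2031 (end of the 7-day comment period, which began when the application fee is paid on 20 September 2031) gives a deadline of 28 October 2031; 1 October 2031 is within that limit.
Step 3 — counting 120 days from 10 July 2031 (when the application is submitted) gives a deadline of 7 November 2031; 4 November 2031 is within that limit.
Step 4 — 15 and 120 days from 10 July 2031 (when the application is submitted) are 25 July 2031 and 7 November 2031 respectively; done 6 November 2031, which is between those dates.
Step 5 — 15 and 29 days from 8 December 2031 (end of the 32-day objection period, which began when newspaper notice is published on 6 November 2031) are 23 December 2031 and 6 January 2032 respectively; done 5 January 2032, which is between those dates.
Step 6 — 10 and 30 days from 5 January 2032 (when the traffic study is submitted) are 15 January 2032 and 4 February 2032 respectively; 10 January 2032 is 5 days too early.

No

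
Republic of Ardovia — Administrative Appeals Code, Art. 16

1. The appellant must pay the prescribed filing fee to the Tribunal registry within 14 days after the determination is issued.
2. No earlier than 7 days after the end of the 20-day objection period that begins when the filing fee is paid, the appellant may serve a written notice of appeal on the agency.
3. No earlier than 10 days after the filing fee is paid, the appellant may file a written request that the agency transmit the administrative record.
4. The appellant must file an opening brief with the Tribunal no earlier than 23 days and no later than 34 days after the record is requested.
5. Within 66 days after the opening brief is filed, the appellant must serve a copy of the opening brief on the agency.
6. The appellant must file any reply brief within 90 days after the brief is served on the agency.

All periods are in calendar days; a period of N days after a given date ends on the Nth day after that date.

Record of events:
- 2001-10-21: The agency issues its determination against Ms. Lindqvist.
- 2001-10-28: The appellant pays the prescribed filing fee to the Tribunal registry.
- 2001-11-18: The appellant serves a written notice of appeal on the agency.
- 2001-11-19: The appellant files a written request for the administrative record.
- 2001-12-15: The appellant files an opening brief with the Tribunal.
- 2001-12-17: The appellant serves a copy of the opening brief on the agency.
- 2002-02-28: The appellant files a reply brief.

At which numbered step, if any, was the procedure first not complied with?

Step 2

(1) due by 2001-10-21 + 14 days = 2001-11-04; done 2001-10-28 — timely.
(2) permitted from 2001-11-17 + 7 days = 2001-11-24 onward; done 2001-11-18 — 6 days too early.
That is the first point of non-compliance.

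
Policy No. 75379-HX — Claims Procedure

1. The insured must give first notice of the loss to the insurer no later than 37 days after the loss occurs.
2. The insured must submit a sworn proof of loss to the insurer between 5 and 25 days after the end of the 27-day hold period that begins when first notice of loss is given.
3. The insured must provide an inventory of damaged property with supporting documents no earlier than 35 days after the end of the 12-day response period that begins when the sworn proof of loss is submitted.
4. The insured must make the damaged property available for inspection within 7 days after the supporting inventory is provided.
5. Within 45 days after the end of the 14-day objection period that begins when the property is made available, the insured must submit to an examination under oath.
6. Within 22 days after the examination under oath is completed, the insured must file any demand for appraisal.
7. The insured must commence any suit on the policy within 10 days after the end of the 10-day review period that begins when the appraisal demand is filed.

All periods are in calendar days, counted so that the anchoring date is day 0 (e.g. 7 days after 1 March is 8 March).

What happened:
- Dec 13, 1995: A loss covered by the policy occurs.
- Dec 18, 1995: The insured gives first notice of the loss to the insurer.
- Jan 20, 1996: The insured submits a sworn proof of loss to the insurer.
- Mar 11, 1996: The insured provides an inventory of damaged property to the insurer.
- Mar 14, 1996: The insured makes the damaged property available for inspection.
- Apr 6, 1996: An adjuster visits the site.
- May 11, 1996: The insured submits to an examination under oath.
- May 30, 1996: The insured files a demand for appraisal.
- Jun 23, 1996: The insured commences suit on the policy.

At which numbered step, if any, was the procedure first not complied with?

Step 7

(1) due by Dec 13, 1995 + 37 days = Jan 19, 1996; Dec 18, 1995 is within that limit.
(2) the permitted window runs from Jan 14, 1996 + 5 = Jan 19, 1996 to Jan 14, 1996 + 25 = Feb 8, 1996; done Jan 20, 1996 — within the window.
(3) permitted from Feb 1, 1996 + 35 days = Mar 7, 1996 onward; done Mar 11, 1996, after the minimum wait.
(4) due by Mar 11, 1996 + 7 days = Mar 18, 1996; completed Mar 14, 1996, before the deadline.
(5) due by Mar 28, 1996 + 45 days = May 12, 1996; done May 11, 1996 — timely.
(6) due by May 11, 1996 + 22 days = Jun 2, 1996; done May 30, 1996 — timely.
(7) due by Jun 9, 1996 + 10 days = Jun 19, 1996; done Jun 23, 1996 — 4 days late.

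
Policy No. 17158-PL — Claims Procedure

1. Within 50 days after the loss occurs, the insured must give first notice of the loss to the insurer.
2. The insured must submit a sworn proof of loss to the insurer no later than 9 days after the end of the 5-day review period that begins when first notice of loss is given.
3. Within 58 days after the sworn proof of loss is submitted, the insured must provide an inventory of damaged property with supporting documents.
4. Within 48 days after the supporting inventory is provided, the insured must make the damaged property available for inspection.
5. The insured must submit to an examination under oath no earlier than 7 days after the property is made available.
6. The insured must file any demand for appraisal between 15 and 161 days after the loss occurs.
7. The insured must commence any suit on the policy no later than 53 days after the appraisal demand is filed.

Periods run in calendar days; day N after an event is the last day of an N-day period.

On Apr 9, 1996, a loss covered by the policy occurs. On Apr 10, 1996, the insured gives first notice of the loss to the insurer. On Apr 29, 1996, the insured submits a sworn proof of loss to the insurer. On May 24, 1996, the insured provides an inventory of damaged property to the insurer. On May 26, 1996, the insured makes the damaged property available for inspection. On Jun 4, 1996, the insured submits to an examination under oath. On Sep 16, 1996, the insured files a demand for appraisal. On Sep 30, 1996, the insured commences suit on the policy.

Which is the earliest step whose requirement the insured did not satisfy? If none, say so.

Step 1: 50 days after Apr 9, 1996 (when the loss occurs) is May 29, 1996; done Apr 10, 1996 — timely.
Step 2: 9 days after Apr 15, 1996 (end of the 5-day review period, which began when first notice of loss is given on Apr 10, 1996) is Apr 24, 1996; Apr 29, 1996 misses that deadline by 5 days.
The procedure was therefore not followed at step 2.

Step 2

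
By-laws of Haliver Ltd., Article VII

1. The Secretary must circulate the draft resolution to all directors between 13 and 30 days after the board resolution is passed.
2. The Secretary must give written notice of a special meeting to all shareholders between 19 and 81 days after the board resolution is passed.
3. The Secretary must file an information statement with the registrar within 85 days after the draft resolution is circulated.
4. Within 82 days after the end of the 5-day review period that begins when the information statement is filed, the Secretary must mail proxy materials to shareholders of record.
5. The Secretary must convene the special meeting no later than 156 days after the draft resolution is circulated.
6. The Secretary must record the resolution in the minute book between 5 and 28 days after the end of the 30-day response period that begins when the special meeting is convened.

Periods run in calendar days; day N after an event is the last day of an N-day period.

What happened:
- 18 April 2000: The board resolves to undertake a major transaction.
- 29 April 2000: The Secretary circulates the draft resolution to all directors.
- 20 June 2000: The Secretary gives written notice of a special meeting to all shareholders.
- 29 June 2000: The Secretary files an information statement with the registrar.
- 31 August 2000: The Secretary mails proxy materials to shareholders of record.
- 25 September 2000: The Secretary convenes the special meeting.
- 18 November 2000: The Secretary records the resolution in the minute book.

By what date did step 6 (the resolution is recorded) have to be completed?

The special meeting is convened on 25 September 2000; the 30-day response period therefore ends 25 October 2000, and step 6 runs from that date. The window is 5–28 days after 25 October 2000; it closes on 22 November 2000.

22 November 2000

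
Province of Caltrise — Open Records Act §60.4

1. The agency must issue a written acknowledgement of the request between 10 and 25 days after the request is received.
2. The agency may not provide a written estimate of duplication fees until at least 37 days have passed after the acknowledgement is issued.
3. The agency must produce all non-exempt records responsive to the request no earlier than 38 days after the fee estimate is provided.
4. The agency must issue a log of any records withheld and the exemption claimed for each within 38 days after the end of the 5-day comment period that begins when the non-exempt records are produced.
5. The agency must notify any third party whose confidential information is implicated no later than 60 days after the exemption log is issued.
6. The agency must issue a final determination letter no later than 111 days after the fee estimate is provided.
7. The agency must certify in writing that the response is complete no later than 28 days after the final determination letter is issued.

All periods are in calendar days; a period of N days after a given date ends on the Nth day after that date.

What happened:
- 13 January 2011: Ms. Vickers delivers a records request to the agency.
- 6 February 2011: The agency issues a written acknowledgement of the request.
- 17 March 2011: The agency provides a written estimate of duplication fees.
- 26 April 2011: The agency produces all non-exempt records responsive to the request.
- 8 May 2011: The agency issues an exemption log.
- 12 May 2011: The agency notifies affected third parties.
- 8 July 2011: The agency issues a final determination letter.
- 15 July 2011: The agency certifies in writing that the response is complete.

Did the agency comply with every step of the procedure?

No

(1) the permitted window runs from 13 January 2011 + 10 = 23 January 2011 to 13 January 2011 + 25 = 7 February 2011; done 6 February 2011 — within the window.
(2) permitted from 6 February 2011 + 37 days = 15 March 2011 onward; done 17 March 2011 — permitted.
(3) permitted from 17 March 2011 + 38 days = 24 April 2011 onward; done 26 April 2011, after the minimum wait.
(4) due by 1 May 2011 + 38 days = 8 June 2011; done 8 May 2011 — timely.
(5) due by 8 May 2011 + 60 days = 7 July 2011; completed 12 May 2011, before the deadline.
(6) due by 17 March 2011 + 111 days = 6 July 2011; not done until 8 July 2011, 2 days after the deadline.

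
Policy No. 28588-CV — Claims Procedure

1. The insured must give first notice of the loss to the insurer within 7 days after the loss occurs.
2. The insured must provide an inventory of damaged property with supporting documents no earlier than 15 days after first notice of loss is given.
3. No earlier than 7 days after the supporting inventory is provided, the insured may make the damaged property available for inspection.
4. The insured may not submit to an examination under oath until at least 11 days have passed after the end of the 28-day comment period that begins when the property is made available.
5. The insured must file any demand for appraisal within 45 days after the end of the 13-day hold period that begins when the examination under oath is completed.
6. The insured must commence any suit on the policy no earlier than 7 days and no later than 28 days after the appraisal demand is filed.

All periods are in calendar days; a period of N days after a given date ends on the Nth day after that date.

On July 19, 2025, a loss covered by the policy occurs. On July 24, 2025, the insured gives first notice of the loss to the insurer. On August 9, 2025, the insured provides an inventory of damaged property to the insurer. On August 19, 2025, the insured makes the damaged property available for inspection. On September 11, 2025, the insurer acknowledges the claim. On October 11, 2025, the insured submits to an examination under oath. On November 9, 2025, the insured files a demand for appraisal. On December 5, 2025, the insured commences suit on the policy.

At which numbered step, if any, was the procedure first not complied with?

Step 1: 7 days after July 19, 2025 (when the loss occurs) is July 26, 2025; completed July 24, 2025, before the deadline.
Step 2: the earliest permitted date is 15 days after July 24, 2025 (when first notice of loss is given), i.e. August 8, 2025; done August 9, 2025 — permitted.
Step 3: the earliest permitted date is 7 days after August 9, 2025 (when the supporting inventory is provided), i.e. August 16, 2025; August 19, 2025 is on or after that date.
Step 4: the earliest permitted date is 11 days after September 16, 2025 (end of the 28-day comment period, which began when the property is made available on August 19, 2025), i.e. September 27, 2025; October 11, 2025 is on or after that date.
Step 5: 45 days after October 24, 2025 (end of the 13-day hold period, which began when the examination under oath is completed on October 11, 2025) is December 8, 2025; completed November 9, 2025, before the deadline.
Step 6: the window is 7–28 days after November 9, 2025 (when the appraisal demand is filed), so November 16, 2025 through December 7, 2025; December 5, 2025 falls inside that range.

None — every step was satisfied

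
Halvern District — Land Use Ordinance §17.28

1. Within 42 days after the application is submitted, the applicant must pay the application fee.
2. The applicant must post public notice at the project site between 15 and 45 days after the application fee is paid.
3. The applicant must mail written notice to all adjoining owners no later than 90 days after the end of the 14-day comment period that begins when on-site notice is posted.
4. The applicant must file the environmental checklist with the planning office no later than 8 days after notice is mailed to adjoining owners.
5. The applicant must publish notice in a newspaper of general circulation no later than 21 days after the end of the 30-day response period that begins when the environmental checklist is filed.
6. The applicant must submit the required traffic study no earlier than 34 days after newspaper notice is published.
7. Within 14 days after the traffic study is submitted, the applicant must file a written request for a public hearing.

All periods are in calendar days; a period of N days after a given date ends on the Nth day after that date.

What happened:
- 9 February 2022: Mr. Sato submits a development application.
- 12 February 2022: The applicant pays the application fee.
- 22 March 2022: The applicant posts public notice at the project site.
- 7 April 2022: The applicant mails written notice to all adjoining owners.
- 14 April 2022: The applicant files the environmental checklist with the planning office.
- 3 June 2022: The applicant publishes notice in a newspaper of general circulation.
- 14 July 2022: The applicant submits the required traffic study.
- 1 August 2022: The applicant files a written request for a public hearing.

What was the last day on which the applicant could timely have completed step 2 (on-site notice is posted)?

Step 2 runs from 12 February 2022, when the application fee is paid. The window is 15–45 days after 12 February 2022; it closes on 29 March 2022.

29 March 2022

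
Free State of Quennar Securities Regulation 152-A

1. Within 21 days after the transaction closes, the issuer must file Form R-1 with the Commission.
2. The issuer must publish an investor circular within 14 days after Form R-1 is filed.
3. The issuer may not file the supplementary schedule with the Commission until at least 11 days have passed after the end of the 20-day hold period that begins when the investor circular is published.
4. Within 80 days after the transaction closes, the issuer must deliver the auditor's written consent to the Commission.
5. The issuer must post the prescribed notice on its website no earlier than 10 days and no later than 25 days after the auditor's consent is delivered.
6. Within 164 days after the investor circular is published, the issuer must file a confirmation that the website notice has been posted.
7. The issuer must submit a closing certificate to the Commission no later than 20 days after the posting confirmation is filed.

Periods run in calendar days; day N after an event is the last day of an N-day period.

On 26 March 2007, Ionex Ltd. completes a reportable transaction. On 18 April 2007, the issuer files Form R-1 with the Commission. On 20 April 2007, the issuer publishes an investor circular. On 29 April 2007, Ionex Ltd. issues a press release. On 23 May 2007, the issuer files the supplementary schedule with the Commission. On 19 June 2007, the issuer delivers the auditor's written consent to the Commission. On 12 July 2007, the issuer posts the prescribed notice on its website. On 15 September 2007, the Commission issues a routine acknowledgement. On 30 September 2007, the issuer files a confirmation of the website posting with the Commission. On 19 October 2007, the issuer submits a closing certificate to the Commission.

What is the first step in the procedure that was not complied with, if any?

Step 1

Step 1 — counting 21 days from 26 March 2007 (when the transaction closes) gives a deadline of 16 April 2007; not done until 18 April 2007, 2 days after the deadline.
The analysis stops there.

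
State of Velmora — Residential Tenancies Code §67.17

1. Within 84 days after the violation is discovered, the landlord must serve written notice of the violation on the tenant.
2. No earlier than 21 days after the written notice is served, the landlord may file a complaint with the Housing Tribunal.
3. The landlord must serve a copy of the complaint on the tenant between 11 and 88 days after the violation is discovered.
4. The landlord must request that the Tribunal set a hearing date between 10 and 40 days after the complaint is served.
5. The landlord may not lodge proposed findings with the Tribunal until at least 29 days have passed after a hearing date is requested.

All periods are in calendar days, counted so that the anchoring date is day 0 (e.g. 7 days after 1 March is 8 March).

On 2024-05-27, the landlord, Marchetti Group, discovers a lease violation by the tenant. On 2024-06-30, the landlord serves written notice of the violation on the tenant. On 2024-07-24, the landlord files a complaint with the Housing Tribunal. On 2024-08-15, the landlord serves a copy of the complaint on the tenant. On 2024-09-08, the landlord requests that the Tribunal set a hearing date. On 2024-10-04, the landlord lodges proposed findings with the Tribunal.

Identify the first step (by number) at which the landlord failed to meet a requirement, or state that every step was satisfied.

Step 5

Step 1: 84 days after 2024-05-27 (when the violation is discovered) is 2024-08-19; 2024-06-30 is within that limit.
Step 2: the earliest permitted date is 21 days after 2024-06-30 (when the written notice is served), i.e. 2024-07-21; 2024-07-24 is on or after that date.
Step 3: the window is 11–88 days after 2024-05-27 (when the violation is discovered), so 2024-06-07 through 2024-08-23; done 2024-08-15 — within the window.
Step 4: the window is 10–40 days after 2024-08-15 (when the complaint is served), so 2024-08-25 through 2024-09-24; done 2024-09-08, which is between those dates.
Step 5: the earliest permitted date is 29 days after 2024-09-08 (when a hearing date is requested), i.e. 2024-10-07; 2024-10-04 is 3 days before the earliest permitted date.
The procedure was therefore not followed at step 5.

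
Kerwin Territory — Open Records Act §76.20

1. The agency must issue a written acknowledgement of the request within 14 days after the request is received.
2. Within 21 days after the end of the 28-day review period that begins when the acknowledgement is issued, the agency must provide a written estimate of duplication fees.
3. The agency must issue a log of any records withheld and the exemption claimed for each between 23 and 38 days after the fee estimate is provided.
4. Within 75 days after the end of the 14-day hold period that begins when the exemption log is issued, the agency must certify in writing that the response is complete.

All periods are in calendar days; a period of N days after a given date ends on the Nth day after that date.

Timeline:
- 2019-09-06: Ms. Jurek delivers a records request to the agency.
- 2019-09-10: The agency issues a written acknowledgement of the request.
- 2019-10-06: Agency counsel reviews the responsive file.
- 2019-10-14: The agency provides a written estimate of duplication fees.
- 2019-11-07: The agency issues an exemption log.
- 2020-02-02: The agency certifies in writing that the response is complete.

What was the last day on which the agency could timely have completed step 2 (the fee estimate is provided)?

2019-10-29

The acknowledgement is issued on 2019-09-10; the 28-day review period therefore ends 2019-10-08, and step 2 runs from that date. 21 days after 2019-10-08 is 2019-10-29.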